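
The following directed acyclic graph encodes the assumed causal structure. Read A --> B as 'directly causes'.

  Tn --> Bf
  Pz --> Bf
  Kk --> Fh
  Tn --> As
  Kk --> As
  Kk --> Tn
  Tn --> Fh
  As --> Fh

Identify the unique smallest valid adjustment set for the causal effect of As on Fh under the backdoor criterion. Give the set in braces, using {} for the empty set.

{Kk, Tn}

Variables eligible for adjustment (non-descendants of As, excluding As and Fh): {Bf, Kk, Pz, Tn}.
Backdoor paths from As to Fh:
  P1: As <- Kk -> Tn -> Fh
  P2: As <- Kk -> Fh
  P3: As <- Tn <- Kk -> Fh
  P4: As <- Tn -> Fh
The empty set is not sufficient: P1 (As <- Kk -> Tn -> Fh) has no collider blocking it and no conditioned non-collider, so it is open.
Try {Kk, Tn}:
  P1: blocked at fork node Kk ∈ conditioning set.
  P2: blocked at fork node Kk ∈ conditioning set.
  P3: blocked at chain node Tn ∈ conditioning set.
  P4: blocked at fork node Tn ∈ conditioning set.
{Kk, Tn} contains no descendant of As and blocks every backdoor path.
Every element of {Kk, Tn} is needed (dropping Kk leaves P2 open; dropping Tn leaves P4 open), so no proper subset is valid.
Among all size-2 subsets of the eligible variables, only {Kk, Tn} blocks every backdoor path, so it is the unique smallest valid adjustment set.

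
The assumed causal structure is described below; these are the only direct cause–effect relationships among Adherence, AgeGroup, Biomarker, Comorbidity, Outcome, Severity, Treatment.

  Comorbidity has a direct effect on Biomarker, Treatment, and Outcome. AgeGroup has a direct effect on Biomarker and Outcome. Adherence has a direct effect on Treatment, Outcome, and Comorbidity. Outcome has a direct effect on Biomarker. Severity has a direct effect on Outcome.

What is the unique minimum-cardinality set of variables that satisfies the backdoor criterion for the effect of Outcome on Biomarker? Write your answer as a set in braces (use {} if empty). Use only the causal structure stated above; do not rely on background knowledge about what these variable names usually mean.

Variables eligible for adjustment (non-descendants of Outcome, excluding Outcome and Biomarker): {Adherence, AgeGroup, Comorbidity, Severity, Treatment}.
Backdoor paths from Outcome to Biomarker:
  P1: Outcome <- Adherence -> Comorbidity -> Biomarker
  P2: Outcome <- Adherence -> Treatment <- Comorbidity -> Biomarker
  P3: Outcome <- Comorbidity -> Biomarker
  P4: Outcome <- AgeGroup -> Biomarker
The empty set is not sufficient: P1 (Outcome <- Adherence -> Comorbidity -> Biomarker) has no collider blocking it and no conditioned non-collider, so it is open.
Try {AgeGroup, Comorbidity}:
  P1: blocked at chain node Comorbidity ∈ conditioning set.
  P2: blocked at collider Treatment (neither it nor any descendant is in the conditioning set).
  P3: blocked at fork node Comorbidity ∈ conditioning set.
  P4: blocked at fork node AgeGroup ∈ conditioning set.
{AgeGroup, Comorbidity} contains no descendant of Outcome and blocks every backdoor path.
Every element of {AgeGroup, Comorbidity} is needed (dropping AgeGroup leaves P4 open; dropping Comorbidity leaves P1 open), so no proper subset is valid.
Among all size-2 subsets of the eligible variables, only {AgeGroup, Comorbidity} blocks every backdoor path, so it is the unique smallest valid adjustment set.

{AgeGroup, Comorbidity}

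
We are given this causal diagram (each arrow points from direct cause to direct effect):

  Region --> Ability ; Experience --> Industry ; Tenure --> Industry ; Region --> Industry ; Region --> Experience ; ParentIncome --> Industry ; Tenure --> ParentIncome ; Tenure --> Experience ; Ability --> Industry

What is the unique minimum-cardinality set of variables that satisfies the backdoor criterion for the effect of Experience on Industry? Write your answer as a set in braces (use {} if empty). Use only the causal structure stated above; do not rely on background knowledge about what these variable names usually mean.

{Region, Tenure}

Variables eligible for adjustment (non-descendants of Experience, excluding Experience and Industry): {Ability, ParentIncome, Region, Tenure}.
Backdoor paths from Experience to Industry:
  P1: Experience <- Tenure -> ParentIncome -> Industry
  P2: Experience <- Tenure -> Industry
  P3: Experience <- Region -> Ability -> Industry
  P4: Experience <- Region -> Industry
The empty set is not sufficient: P1 (Experience <- Tenure -> ParentIncome -> Industry) has no collider blocking it and no conditioned non-collider, so it is open.
Try {Region, Tenure}:
  P1: blocked at fork node Tenure ∈ conditioning set.
  P2: blocked at fork node Tenure ∈ conditioning set.
  P3: blocked at fork node Region ∈ conditioning set.
  P4: blocked at fork node Region ∈ conditioning set.
{Region, Tenure} contains no descendant of Experience and blocks every backdoor path.
Every element of {Region, Tenure} is needed (dropping Region leaves P3 open; dropping Tenure leaves P1 open), so no proper subset is valid.
Among all size-2 subsets of the eligible variables, only {Region, Tenure} blocks every backdoor path, so it is the unique smallest valid adjustment set.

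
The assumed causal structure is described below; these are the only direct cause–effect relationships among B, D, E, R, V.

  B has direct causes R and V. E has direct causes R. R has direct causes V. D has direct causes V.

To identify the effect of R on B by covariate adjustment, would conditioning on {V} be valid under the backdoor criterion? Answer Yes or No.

Backdoor paths from R to B (paths whose first edge points into R):
  P1: R <- V -> B
Condition 1 (no descendant of R in the set): holds — descendants of R are {B, E}; none are in {V}.
Condition 2 (every backdoor path blocked by {V}):
  P1: blocked at fork node V ∈ conditioning set.
{V} satisfies the backdoor criterion.

Yes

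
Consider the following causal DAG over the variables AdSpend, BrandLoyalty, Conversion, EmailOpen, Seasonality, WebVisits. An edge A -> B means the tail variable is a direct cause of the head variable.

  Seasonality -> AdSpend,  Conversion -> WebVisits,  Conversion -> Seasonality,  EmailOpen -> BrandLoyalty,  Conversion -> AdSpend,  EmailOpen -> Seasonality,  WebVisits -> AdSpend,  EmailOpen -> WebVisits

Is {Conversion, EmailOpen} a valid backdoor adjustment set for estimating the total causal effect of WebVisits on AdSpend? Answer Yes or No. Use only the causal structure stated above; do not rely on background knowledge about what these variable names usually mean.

Backdoor paths from WebVisits to AdSpend (paths whose first edge points into WebVisits):
  P1: WebVisits <- EmailOpen -> Seasonality <- Conversion -> AdSpend
  P2: WebVisits <- EmailOpen -> Seasonality -> AdSpend
  P3: WebVisits <- Conversion -> Seasonality -> AdSpend
  P4: WebVisits <- Conversion -> AdSpend
Condition 1 (no descendant of WebVisits in the set): holds — descendants of WebVisits are {AdSpend}; none are in {Conversion, EmailOpen}.
Condition 2 (every backdoor path blocked by {Conversion, EmailOpen}):
  P1: blocked at fork node EmailOpen ∈ conditioning set.
  P2: blocked at fork node EmailOpen ∈ conditioning set.
  P3: blocked at fork node Conversion ∈ conditioning set.
  P4: blocked at fork node Conversion ∈ conditioning set.
{Conversion, EmailOpen} satisfies the backdoor criterion.

Yes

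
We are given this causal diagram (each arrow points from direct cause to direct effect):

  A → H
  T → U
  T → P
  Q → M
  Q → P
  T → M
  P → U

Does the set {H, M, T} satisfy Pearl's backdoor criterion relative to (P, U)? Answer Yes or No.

Backdoor paths from P to U (paths whose first edge points into P):
  P1: P <- Q -> M <- T -> U
  P2: P <- T -> U
Condition 1 (no descendant of P in the set): holds — descendants of P are {U}; none are in {H, M, T}.
Condition 2 (every backdoor path blocked by {H, M, T}):
  P1: blocked at fork node T ∈ conditioning set.
  P2: blocked at fork node T ∈ conditioning set.
{H, M, T} satisfies the backdoor criterion.

Yes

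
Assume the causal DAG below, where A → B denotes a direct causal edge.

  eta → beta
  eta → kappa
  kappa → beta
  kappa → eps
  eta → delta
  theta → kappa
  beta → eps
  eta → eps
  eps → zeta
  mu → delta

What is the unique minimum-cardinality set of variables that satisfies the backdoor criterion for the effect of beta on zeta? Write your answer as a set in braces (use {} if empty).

Variables eligible for adjustment (non-descendants of beta, excluding beta and zeta): {delta, eta, kappa, mu, theta}.
Backdoor paths from beta to zeta:
  P1: beta <- eta -> kappa -> eps -> zeta
  P2: beta <- eta -> eps -> zeta
  P3: beta <- kappa <- eta -> eps -> zeta
  P4: beta <- kappa -> eps -> zeta
The empty set is not sufficient: P1 (beta <- eta -> kappa -> eps -> zeta) has no collider blocking it and no conditioned non-collider, so it is open.
Try {eta, kappa}:
  P1: blocked at fork node eta ∈ conditioning set.
  P2: blocked at fork node eta ∈ conditioning set.
  P3: blocked at chain node kappa ∈ conditioning set.
  P4: blocked at fork node kappa ∈ conditioning set.
{eta, kappa} contains no descendant of beta and blocks every backdoor path.
Every element of {eta, kappa} is needed (dropping eta leaves P2 open; dropping kappa leaves P4 open), so no proper subset is valid.
Among all size-2 subsets of the eligible variables, only {eta, kappa} blocks every backdoor path, so it is the unique smallest valid adjustment set.

{eta, kappa}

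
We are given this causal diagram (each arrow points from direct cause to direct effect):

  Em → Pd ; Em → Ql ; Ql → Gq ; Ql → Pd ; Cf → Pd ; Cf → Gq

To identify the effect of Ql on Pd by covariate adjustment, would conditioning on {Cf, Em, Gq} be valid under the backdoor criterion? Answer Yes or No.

Backdoor paths from Ql to Pd (paths whose first edge points into Ql):
  P1: Ql <- Em -> Pd
Condition 1 (no descendant of Ql in the set): FAILS — Gq is a descendant of Ql.
Condition 2 (every backdoor path blocked by {Cf, Em, Gq}):
  P1: blocked at fork node Em ∈ conditioning set.
{Cf, Em, Gq} does not satisfy the backdoor criterion.

No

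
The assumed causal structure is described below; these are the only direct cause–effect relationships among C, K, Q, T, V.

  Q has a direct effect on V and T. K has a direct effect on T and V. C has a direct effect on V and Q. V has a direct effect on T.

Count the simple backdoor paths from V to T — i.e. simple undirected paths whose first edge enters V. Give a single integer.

A backdoor path from V to T is any simple undirected path whose first edge points into V (i.e. leaves V via a parent).
Parents of V: {C, K, Q}.
Enumerating:
  P1: V <- C -> Q -> T
  P2: V <- Q -> T
  P3: V <- K -> T
That exhausts the simple backdoor paths. Count: 3.

3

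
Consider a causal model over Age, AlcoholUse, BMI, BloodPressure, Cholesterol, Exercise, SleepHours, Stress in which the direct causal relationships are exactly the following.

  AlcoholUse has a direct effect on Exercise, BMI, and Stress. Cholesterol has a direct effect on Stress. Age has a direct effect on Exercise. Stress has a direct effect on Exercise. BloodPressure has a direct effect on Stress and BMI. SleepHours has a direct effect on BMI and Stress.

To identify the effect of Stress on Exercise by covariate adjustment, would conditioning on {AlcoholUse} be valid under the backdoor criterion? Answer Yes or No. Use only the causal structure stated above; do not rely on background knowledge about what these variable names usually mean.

Backdoor paths from Stress to Exercise (paths whose first edge points into Stress):
  P1: Stress <- AlcoholUse -> Exercise
  P2: Stress <- SleepHours -> BMI <- AlcoholUse -> Exercise
  P3: Stress <- BloodPressure -> BMI <- AlcoholUse -> Exercise
Condition 1 (no descendant of Stress in the set): holds — descendants of Stress are {Exercise}; none are in {AlcoholUse}.
Condition 2 (every backdoor path blocked by {AlcoholUse}):
  P1: blocked at fork node AlcoholUse ∈ conditioning set.
  P2: blocked at collider BMI (neither it nor any descendant is in the conditioning set).
  P3: blocked at collider BMI (neither it nor any descendant is in the conditioning set).
{AlcoholUse} satisfies the backdoor criterion.

Yes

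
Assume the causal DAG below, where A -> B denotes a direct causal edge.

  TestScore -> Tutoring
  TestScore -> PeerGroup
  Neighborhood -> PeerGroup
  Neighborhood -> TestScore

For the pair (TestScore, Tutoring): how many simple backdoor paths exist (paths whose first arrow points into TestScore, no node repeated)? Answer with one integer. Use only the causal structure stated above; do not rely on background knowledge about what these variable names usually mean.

0

A backdoor path from TestScore to Tutoring is any simple undirected path whose first edge points into TestScore (i.e. leaves TestScore via a parent).
Parents of TestScore: {Neighborhood}.
No simple path from any parent of TestScore reaches Tutoring without revisiting TestScore, so there are no backdoor paths.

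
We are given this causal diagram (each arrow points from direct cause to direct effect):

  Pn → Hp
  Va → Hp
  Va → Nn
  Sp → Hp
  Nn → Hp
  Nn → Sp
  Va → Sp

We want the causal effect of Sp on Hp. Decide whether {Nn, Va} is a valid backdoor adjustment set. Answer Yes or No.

Backdoor paths from Sp to Hp (paths whose first edge points into Sp):
  P1: Sp <- Va -> Nn -> Hp
  P2: Sp <- Va -> Hp
  P3: Sp <- Nn <- Va -> Hp
  P4: Sp <- Nn -> Hp
Condition 1 (no descendant of Sp in the set): holds — descendants of Sp are {Hp}; none are in {Nn, Va}.
Condition 2 (every backdoor path blocked by {Nn, Va}):
  P1: blocked at fork node Va ∈ conditioning set.
  P2: blocked at fork node Va ∈ conditioning set.
  P3: blocked at chain node Nn ∈ conditioning set.
  P4: blocked at fork node Nn ∈ conditioning set.
{Nn, Va} satisfies the backdoor criterion.

Yes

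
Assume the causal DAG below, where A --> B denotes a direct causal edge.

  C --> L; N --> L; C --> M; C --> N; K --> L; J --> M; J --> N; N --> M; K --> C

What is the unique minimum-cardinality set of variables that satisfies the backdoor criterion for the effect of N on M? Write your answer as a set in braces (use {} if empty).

{C, J}

Variables eligible for adjustment (non-descendants of N, excluding N and M): {C, J, K}.
Backdoor paths from N to M:
  P1: N <- C -> M
  P2: N <- J -> M
The empty set is not sufficient: P1 (N <- C -> M) has no collider blocking it and no conditioned non-collider, so it is open.
Try {C, J}:
  P1: blocked at fork node C ∈ conditioning set.
  P2: blocked at fork node J ∈ conditioning set.
{C, J} contains no descendant of N and blocks every backdoor path.
Every element of {C, J} is needed (dropping C leaves P1 open; dropping J leaves P2 open), so no proper subset is valid.
Among all size-2 subsets of the eligible variables, only {C, J} blocks every backdoor path, so it is the unique smallest valid adjustment set.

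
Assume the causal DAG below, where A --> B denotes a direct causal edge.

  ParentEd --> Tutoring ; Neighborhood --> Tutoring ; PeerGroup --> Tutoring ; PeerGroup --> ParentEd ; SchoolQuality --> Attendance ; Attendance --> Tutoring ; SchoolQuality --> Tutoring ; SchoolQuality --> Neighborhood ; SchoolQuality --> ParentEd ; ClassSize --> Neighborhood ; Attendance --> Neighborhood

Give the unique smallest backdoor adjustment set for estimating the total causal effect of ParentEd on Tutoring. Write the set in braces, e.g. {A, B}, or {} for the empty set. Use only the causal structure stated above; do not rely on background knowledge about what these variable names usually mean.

{PeerGroup, SchoolQuality}

Variables eligible for adjustment (non-descendants of ParentEd, excluding ParentEd and Tutoring): {Attendance, ClassSize, Neighborhood, PeerGroup, SchoolQuality}.
Backdoor paths from ParentEd to Tutoring:
  P1: ParentEd <- SchoolQuality -> Attendance -> Neighborhood -> Tutoring
  P2: ParentEd <- SchoolQuality -> Attendance -> Tutoring
  P3: ParentEd <- SchoolQuality -> Neighborhood <- Attendance -> Tutoring
  P4: ParentEd <- SchoolQuality -> Neighborhood -> Tutoring
  P5: ParentEd <- SchoolQuality -> Tutoring
  P6: ParentEd <- PeerGroup -> Tutoring
The empty set is not sufficient: P1 (ParentEd <- SchoolQuality -> Attendance -> Neighborhood -> Tutoring) has no collider blocking it and no conditioned non-collider, so it is open.
Try {PeerGroup, SchoolQuality}:
  P1: blocked at fork node SchoolQuality ∈ conditioning set.
  P2: blocked at fork node SchoolQuality ∈ conditioning set.
  P3: blocked at fork node SchoolQuality ∈ conditioning set.
  P4: blocked at fork node SchoolQuality ∈ conditioning set.
  P5: blocked at fork node SchoolQuality ∈ conditioning set.
  P6: blocked at fork node PeerGroup ∈ conditioning set.
{PeerGroup, SchoolQuality} contains no descendant of ParentEd and blocks every backdoor path.
Every element of {PeerGroup, SchoolQuality} is needed (dropping PeerGroup leaves P6 open; dropping SchoolQuality leaves P1 open), so no proper subset is valid.
Among all size-2 subsets of the eligible variables, only {PeerGroup, SchoolQuality} blocks every backdoor path, so it is the unique smallest valid adjustment set.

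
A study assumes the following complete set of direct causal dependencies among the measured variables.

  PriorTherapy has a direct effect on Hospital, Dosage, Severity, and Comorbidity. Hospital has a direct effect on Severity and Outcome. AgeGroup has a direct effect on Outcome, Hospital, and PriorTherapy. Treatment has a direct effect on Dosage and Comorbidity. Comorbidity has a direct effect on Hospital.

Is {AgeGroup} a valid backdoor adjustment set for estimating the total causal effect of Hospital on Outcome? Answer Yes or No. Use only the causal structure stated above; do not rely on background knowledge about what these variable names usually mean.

Backdoor paths from Hospital to Outcome (paths whose first edge points into Hospital):
  P1: Hospital <- AgeGroup -> Outcome
  P2: Hospital <- PriorTherapy <- AgeGroup -> Outcome
  P3: Hospital <- Comorbidity <- PriorTherapy <- AgeGroup -> Outcome
  P4: Hospital <- Comorbidity <- Treatment -> Dosage <- PriorTherapy <- AgeGroup -> Outcome
Condition 1 (no descendant of Hospital in the set): holds — descendants of Hospital are {Outcome, Severity}; none are in {AgeGroup}.
Condition 2 (every backdoor path blocked by {AgeGroup}):
  P1: blocked at fork node AgeGroup ∈ conditioning set.
  P2: blocked at fork node AgeGroup ∈ conditioning set.
  P3: blocked at fork node AgeGroup ∈ conditioning set.
  P4: blocked at collider Dosage (neither it nor any descendant is in the conditioning set).
{AgeGroup} satisfies the backdoor criterion.

Yes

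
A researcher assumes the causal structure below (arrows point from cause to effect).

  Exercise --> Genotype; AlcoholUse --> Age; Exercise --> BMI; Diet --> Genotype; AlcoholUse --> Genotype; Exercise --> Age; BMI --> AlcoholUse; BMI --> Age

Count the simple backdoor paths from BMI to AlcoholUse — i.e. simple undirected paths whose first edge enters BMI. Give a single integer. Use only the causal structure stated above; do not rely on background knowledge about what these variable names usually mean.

2

A backdoor path from BMI to AlcoholUse is any simple undirected path whose first edge points into BMI (i.e. leaves BMI via a parent).
Parents of BMI: {Exercise}.
Enumerating:
  P1: BMI <- Exercise -> Genotype <- AlcoholUse
  P2: BMI <- Exercise -> Age <- AlcoholUse
That exhausts the simple backdoor paths. Count: 2.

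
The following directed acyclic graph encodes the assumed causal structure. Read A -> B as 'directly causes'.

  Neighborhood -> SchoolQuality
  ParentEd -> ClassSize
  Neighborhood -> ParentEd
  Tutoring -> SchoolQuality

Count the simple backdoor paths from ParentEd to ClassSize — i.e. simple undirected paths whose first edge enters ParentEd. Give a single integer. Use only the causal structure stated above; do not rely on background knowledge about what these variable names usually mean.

0

A backdoor path from ParentEd to ClassSize is any simple undirected path whose first edge points into ParentEd (i.e. leaves ParentEd via a parent).
Parents of ParentEd: {Neighborhood}.
No simple path from any parent of ParentEd reaches ClassSize without revisiting ParentEd, so there are no backdoor paths.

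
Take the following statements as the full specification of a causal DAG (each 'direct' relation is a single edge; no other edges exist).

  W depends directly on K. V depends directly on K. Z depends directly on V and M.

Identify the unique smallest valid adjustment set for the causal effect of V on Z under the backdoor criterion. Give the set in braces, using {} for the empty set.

Variables eligible for adjustment (non-descendants of V, excluding V and Z): {K, M, W}.
Backdoor paths from V to Z:
  (none)
With no backdoor paths the empty set already satisfies the criterion, and it is trivially minimal.

{}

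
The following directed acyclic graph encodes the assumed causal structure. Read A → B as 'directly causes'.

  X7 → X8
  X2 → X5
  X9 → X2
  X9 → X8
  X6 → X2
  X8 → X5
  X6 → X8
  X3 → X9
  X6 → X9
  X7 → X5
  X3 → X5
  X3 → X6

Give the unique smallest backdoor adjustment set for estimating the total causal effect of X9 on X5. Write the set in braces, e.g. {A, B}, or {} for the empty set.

{X3, X6}

Variables eligible for adjustment (non-descendants of X9, excluding X9 and X5): {X3, X6, X7}.
Backdoor paths from X9 to X5:
  P1: X9 <- X3 -> X6 -> X2 -> X5
  P2: X9 <- X3 -> X6 -> X8 <- X7 -> X5
  P3: X9 <- X3 -> X6 -> X8 -> X5
  P4: X9 <- X3 -> X5
  P5: X9 <- X6 <- X3 -> X5
  P6: X9 <- X6 -> X2 -> X5
  P7: X9 <- X6 -> X8 <- X7 -> X5
  P8: X9 <- X6 -> X8 -> X5
The empty set is not sufficient: P1 (X9 <- X3 -> X6 -> X2 -> X5) has no collider blocking it and no conditioned non-collider, so it is open.
Try {X3, X6}:
  P1: blocked at fork node X3 ∈ conditioning set.
  P2: blocked at fork node X3 ∈ conditioning set.
  P3: blocked at fork node X3 ∈ conditioning set.
  P4: blocked at fork node X3 ∈ conditioning set.
  P5: blocked at chain node X6 ∈ conditioning set.
  P6: blocked at fork node X6 ∈ conditioning set.
  P7: blocked at fork node X6 ∈ conditioning set.
  P8: blocked at fork node X6 ∈ conditioning set.
{X3, X6} contains no descendant of X9 and blocks every backdoor path.
Every element of {X3, X6} is needed (dropping X3 leaves P4 open; dropping X6 leaves P6 open), so no proper subset is valid.
Among all size-2 subsets of the eligible variables, only {X3, X6} blocks every backdoor path, so it is the unique smallest valid adjustment set.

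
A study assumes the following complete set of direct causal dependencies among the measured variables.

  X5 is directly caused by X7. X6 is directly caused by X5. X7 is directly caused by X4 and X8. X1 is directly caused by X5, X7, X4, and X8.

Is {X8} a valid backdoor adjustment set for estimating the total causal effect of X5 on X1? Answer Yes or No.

Backdoor paths from X5 to X1 (paths whose first edge points into X5):
  P1: X5 <- X7 <- X8 -> X1
  P2: X5 <- X7 <- X4 -> X1
  P3: X5 <- X7 -> X1
Condition 1 (no descendant of X5 in the set): holds — descendants of X5 are {X1, X6}; none are in {X8}.
Condition 2 (every backdoor path blocked by {X8}):
  P1: blocked at fork node X8 ∈ conditioning set.
  P2: open — no interior node is in the conditioning set.
  P3: open — no interior node is in the conditioning set.
{X8} does not satisfy the backdoor criterion.

No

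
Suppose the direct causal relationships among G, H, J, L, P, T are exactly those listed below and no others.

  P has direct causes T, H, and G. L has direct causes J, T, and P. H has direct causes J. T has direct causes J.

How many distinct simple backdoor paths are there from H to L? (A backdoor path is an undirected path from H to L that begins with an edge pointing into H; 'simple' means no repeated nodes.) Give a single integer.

A backdoor path from H to L is any simple undirected path whose first edge points into H (i.e. leaves H via a parent).
Parents of H: {J}.
Enumerating:
  P1: H <- J -> T -> P -> L
  P2: H <- J -> T -> L
  P3: H <- J -> L
That exhausts the simple backdoor paths. Count: 3.

3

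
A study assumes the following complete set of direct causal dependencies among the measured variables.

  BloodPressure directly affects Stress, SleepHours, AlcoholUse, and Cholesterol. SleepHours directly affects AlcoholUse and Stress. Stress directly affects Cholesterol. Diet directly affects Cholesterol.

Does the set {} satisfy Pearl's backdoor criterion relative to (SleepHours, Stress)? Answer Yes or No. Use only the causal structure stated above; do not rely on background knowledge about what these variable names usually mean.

Backdoor paths from SleepHours to Stress (paths whose first edge points into SleepHours):
  P1: SleepHours <- BloodPressure -> Stress
  P2: SleepHours <- BloodPressure -> Cholesterol <- Stress
Condition 1 (no descendant of SleepHours in the set): holds — descendants of SleepHours are {AlcoholUse, Cholesterol, Stress}; none are in {}.
Condition 2 (every backdoor path blocked by {}):
  P1: open — no interior node is in the conditioning set.
  P2: blocked at collider Cholesterol (neither it nor any descendant is in the conditioning set).
{} does not satisfy the backdoor criterion.

No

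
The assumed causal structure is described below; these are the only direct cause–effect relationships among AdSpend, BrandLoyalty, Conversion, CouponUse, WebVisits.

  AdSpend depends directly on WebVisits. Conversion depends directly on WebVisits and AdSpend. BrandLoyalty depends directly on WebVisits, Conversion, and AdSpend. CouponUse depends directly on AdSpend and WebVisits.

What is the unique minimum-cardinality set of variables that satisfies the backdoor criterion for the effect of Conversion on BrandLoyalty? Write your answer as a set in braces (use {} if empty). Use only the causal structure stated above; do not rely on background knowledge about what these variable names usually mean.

Variables eligible for adjustment (non-descendants of Conversion, excluding Conversion and BrandLoyalty): {AdSpend, CouponUse, WebVisits}.
Backdoor paths from Conversion to BrandLoyalty:
  P1: Conversion <- WebVisits -> AdSpend -> BrandLoyalty
  P2: Conversion <- WebVisits -> CouponUse <- AdSpend -> BrandLoyalty
  P3: Conversion <- WebVisits -> BrandLoyalty
  P4: Conversion <- AdSpend <- WebVisits -> BrandLoyalty
  P5: Conversion <- AdSpend -> CouponUse <- WebVisits -> BrandLoyalty
  P6: Conversion <- AdSpend -> BrandLoyalty
The empty set is not sufficient: P1 (Conversion <- WebVisits -> AdSpend -> BrandLoyalty) has no collider blocking it and no conditioned non-collider, so it is open.
Try {AdSpend, WebVisits}:
  P1: blocked at fork node WebVisits ∈ conditioning set.
  P2: blocked at fork node WebVisits ∈ conditioning set.
  P3: blocked at fork node WebVisits ∈ conditioning set.
  P4: blocked at chain node AdSpend ∈ conditioning set.
  P5: blocked at fork node AdSpend ∈ conditioning set.
  P6: blocked at fork node AdSpend ∈ conditioning set.
{AdSpend, WebVisits} contains no descendant of Conversion and blocks every backdoor path.
Every element of {AdSpend, WebVisits} is needed (dropping AdSpend leaves P6 open; dropping WebVisits leaves P3 open), so no proper subset is valid.
Among all size-2 subsets of the eligible variables, only {AdSpend, WebVisits} blocks every backdoor path, so it is the unique smallest valid adjustment set.

{AdSpend, WebVisits}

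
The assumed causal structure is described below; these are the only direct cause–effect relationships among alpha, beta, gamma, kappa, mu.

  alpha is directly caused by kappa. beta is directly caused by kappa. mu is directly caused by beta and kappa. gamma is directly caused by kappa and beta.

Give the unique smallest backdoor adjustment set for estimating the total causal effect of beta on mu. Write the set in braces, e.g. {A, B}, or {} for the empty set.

Variables eligible for adjustment (non-descendants of beta, excluding beta and mu): {alpha, kappa}.
Backdoor paths from beta to mu:
  P1: beta <- kappa -> mu
The empty set is not sufficient: P1 (beta <- kappa -> mu) has no collider blocking it and no conditioned non-collider, so it is open.
Try {kappa}:
  P1: blocked at fork node kappa ∈ conditioning set.
{kappa} contains no descendant of beta and blocks every backdoor path.
No other singleton works — e.g. {alpha} leaves P1 open — so {kappa} is the unique smallest valid adjustment set.

{kappa}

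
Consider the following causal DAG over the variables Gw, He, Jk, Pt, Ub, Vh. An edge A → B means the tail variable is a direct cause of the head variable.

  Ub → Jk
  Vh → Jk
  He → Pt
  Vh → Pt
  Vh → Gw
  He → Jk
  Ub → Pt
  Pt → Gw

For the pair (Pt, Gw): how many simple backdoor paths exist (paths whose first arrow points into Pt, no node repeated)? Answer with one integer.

A backdoor path from Pt to Gw is any simple undirected path whose first edge points into Pt (i.e. leaves Pt via a parent).
Parents of Pt: {He, Ub, Vh}.
Enumerating:
  P1: Pt <- Vh -> Gw
  P2: Pt <- He -> Jk <- Vh -> Gw
  P3: Pt <- Ub -> Jk <- Vh -> Gw
That exhausts the simple backdoor paths. Count: 3.

3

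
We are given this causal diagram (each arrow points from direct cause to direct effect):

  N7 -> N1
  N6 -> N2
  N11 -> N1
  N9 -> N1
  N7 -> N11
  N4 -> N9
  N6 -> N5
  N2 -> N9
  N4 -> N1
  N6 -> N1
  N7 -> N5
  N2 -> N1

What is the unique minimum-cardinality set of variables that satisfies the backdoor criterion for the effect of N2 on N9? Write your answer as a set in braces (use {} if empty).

Variables eligible for adjustment (non-descendants of N2, excluding N2 and N9): {N11, N4, N5, N6, N7}.
Backdoor paths from N2 to N9:
  P1: N2 <- N6 -> N5 <- N7 -> N11 -> N1 <- N4 -> N9
  P2: N2 <- N6 -> N5 <- N7 -> N11 -> N1 <- N9
  P3: N2 <- N6 -> N5 <- N7 -> N1 <- N4 -> N9
  P4: N2 <- N6 -> N5 <- N7 -> N1 <- N9
  P5: N2 <- N6 -> N1 <- N4 -> N9
  P6: N2 <- N6 -> N1 <- N9
Each backdoor path contains an unconditioned collider, so every path is already blocked with the empty conditioning set:
  P1: blocked at collider N5 (neither it nor any descendant is in the conditioning set).
  P2: blocked at collider N5 (neither it nor any descendant is in the conditioning set).
  P3: blocked at collider N5 (neither it nor any descendant is in the conditioning set).
  P4: blocked at collider N5 (neither it nor any descendant is in the conditioning set).
  P5: blocked at collider N1 (neither it nor any descendant is in the conditioning set).
  P6: blocked at collider N1 (neither it nor any descendant is in the conditioning set).
The empty set is therefore the unique smallest valid set.

{}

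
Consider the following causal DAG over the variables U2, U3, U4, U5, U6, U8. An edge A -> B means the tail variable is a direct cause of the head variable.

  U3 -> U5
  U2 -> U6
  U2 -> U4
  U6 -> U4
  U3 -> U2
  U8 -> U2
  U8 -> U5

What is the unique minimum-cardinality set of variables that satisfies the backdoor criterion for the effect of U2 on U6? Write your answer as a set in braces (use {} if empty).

Variables eligible for adjustment (non-descendants of U2, excluding U2 and U6): {U3, U5, U8}.
Backdoor paths from U2 to U6:
  (none)
With no backdoor paths the empty set already satisfies the criterion, and it is trivially minimal.

{}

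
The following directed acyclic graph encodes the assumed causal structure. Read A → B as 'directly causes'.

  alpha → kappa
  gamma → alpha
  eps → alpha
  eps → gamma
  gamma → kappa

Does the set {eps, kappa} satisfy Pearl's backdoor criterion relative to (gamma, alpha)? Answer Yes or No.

No

Backdoor paths from gamma to alpha (paths whose first edge points into gamma):
  P1: gamma <- eps -> alpha
Condition 1 (no descendant of gamma in the set): FAILS — kappa is a descendant of gamma.
Condition 2 (every backdoor path blocked by {eps, kappa}):
  P1: blocked at fork node eps ∈ conditioning set.
{eps, kappa} does not satisfy the backdoor criterion.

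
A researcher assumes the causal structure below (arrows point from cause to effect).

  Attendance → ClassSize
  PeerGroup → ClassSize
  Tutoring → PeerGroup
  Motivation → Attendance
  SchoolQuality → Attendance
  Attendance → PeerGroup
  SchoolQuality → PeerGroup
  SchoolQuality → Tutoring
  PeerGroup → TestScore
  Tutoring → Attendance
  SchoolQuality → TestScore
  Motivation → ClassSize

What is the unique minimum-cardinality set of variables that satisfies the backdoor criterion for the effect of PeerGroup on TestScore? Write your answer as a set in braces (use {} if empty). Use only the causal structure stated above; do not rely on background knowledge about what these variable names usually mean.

Variables eligible for adjustment (non-descendants of PeerGroup, excluding PeerGroup and TestScore): {Attendance, Motivation, SchoolQuality, Tutoring}.
Backdoor paths from PeerGroup to TestScore:
  P1: PeerGroup <- SchoolQuality -> TestScore
  P2: PeerGroup <- Tutoring <- SchoolQuality -> TestScore
  P3: PeerGroup <- Tutoring -> Attendance <- SchoolQuality -> TestScore
  P4: PeerGroup <- Attendance <- SchoolQuality -> TestScore
  P5: PeerGroup <- Attendance <- Tutoring <- SchoolQuality -> TestScore
The empty set is not sufficient: P1 (PeerGroup <- SchoolQuality -> TestScore) has no collider blocking it and no conditioned non-collider, so it is open.
Try {SchoolQuality}:
  P1: blocked at fork node SchoolQuality ∈ conditioning set.
  P2: blocked at fork node SchoolQuality ∈ conditioning set.
  P3: blocked at collider Attendance (neither it nor any descendant is in the conditioning set).
  P4: blocked at fork node SchoolQuality ∈ conditioning set.
  P5: blocked at fork node SchoolQuality ∈ conditioning set.
{SchoolQuality} contains no descendant of PeerGroup and blocks every backdoor path.
No other singleton works — e.g. {Motivation} leaves P1 open — so {SchoolQuality} is the unique smallest valid adjustment set.

{SchoolQuality}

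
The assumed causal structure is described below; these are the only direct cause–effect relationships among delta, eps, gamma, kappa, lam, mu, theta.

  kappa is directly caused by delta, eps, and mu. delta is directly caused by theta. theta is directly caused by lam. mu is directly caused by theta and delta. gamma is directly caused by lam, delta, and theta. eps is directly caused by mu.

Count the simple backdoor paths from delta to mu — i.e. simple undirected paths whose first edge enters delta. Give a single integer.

A backdoor path from delta to mu is any simple undirected path whose first edge points into delta (i.e. leaves delta via a parent).
Parents of delta: {theta}.
Enumerating:
  P1: delta <- theta -> mu
That exhausts the simple backdoor paths. Count: 1.

1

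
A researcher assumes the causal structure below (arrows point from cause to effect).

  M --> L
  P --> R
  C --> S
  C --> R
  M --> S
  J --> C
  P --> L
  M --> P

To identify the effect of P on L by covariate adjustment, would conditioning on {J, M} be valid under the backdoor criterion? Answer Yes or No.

Yes

Backdoor paths from P to L (paths whose first edge points into P):
  P1: P <- M -> L
Condition 1 (no descendant of P in the set): holds — descendants of P are {L, R}; none are in {J, M}.
Condition 2 (every backdoor path blocked by {J, M}):
  P1: blocked at fork node M ∈ conditioning set.
{J, M} satisfies the backdoor criterion.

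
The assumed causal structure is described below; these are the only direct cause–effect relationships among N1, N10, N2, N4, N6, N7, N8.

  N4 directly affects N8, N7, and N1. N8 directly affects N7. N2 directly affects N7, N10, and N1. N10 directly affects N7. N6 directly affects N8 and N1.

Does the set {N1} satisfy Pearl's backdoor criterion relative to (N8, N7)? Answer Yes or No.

Backdoor paths from N8 to N7 (paths whose first edge points into N8):
  P1: N8 <- N6 -> N1 <- N2 -> N10 -> N7
  P2: N8 <- N6 -> N1 <- N2 -> N7
  P3: N8 <- N6 -> N1 <- N4 -> N7
  P4: N8 <- N4 -> N1 <- N2 -> N10 -> N7
  P5: N8 <- N4 -> N1 <- N2 -> N7
  P6: N8 <- N4 -> N7
Condition 1 (no descendant of N8 in the set): holds — descendants of N8 are {N7}; none are in {N1}.
Condition 2 (every backdoor path blocked by {N1}):
  P1: open — collider(s) N1 are conditioned on (or have a conditioned descendant) and no non-collider on the path is in the set.
  P2: open — collider(s) N1 are conditioned on (or have a conditioned descendant) and no non-collider on the path is in the set.
  P3: open — collider(s) N1 are conditioned on (or have a conditioned descendant) and no non-collider on the path is in the set.
  P4: open — collider(s) N1 are conditioned on (or have a conditioned descendant) and no non-collider on the path is in the set.
  P5: open — collider(s) N1 are conditioned on (or have a conditioned descendant) and no non-collider on the path is in the set.
  P6: open — no interior node is in the conditioning set.
{N1} does not satisfy the backdoor criterion.

No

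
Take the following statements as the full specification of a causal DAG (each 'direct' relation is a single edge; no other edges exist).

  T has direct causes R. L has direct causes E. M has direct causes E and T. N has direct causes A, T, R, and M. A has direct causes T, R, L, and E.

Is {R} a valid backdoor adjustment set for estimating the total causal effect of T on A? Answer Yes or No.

Yes

Backdoor paths from T to A (paths whose first edge points into T):
  P1: T <- R -> A
  P2: T <- R -> N <- A
  P3: T <- R -> N <- M <- E -> L -> A
  P4: T <- R -> N <- M <- E -> A
Condition 1 (no descendant of T in the set): holds — descendants of T are {A, M, N}; none are in {R}.
Condition 2 (every backdoor path blocked by {R}):
  P1: blocked at fork node R ∈ conditioning set.
  P2: blocked at fork node R ∈ conditioning set.
  P3: blocked at fork node R ∈ conditioning set.
  P4: blocked at fork node R ∈ conditioning set.
{R} satisfies the backdoor criterion.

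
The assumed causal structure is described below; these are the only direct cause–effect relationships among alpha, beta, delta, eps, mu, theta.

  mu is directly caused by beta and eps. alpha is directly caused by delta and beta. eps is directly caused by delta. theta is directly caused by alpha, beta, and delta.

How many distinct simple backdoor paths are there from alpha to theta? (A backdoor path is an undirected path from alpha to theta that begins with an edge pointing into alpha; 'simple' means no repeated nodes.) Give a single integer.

4

A backdoor path from alpha to theta is any simple undirected path whose first edge points into alpha (i.e. leaves alpha via a parent).
Parents of alpha: {beta, delta}.
Enumerating:
  P1: alpha <- delta -> eps -> mu <- beta -> theta
  P2: alpha <- delta -> theta
  P3: alpha <- beta -> mu <- eps <- delta -> theta
  P4: alpha <- beta -> theta
That exhausts the simple backdoor paths. Count: 4.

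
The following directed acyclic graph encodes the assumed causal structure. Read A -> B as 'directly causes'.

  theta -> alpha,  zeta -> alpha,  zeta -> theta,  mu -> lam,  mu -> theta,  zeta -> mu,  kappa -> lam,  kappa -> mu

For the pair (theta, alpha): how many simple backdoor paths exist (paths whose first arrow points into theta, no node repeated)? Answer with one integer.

2

A backdoor path from theta to alpha is any simple undirected path whose first edge points into theta (i.e. leaves theta via a parent).
Parents of theta: {mu, zeta}.
Enumerating:
  P1: theta <- zeta -> alpha
  P2: theta <- mu <- zeta -> alpha
That exhausts the simple backdoor paths. Count: 2.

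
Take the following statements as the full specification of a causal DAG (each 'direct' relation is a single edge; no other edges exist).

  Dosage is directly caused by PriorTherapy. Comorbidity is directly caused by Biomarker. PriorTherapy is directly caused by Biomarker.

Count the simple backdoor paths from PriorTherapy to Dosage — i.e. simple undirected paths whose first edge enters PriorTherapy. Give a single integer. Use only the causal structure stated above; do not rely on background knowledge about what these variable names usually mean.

A backdoor path from PriorTherapy to Dosage is any simple undirected path whose first edge points into PriorTherapy (i.e. leaves PriorTherapy via a parent).
Parents of PriorTherapy: {Biomarker}.
No simple path from any parent of PriorTherapy reaches Dosage without revisiting PriorTherapy, so there are no backdoor paths.

0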